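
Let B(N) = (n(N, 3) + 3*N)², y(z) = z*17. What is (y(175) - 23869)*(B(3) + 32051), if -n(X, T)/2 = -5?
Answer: -677216328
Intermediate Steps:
n(X, T) = 10 (n(X, T) = -2*(-5) = 10)
y(z) = 17*z
B(N) = (10 + 3*N)²
(y(175) - 23869)*(B(3) + 32051) = (17*175 - 23869)*((10 + 3*3)² + 32051) = (2975 - 23869)*((10 + 9)² + 32051) = -20894*(19² + 32051) = -20894*(361 + 32051) = -20894*32412 = -677216328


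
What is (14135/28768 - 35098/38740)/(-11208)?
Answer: 115527341/3122751440640 ≈ 3.6995e-5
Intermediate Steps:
(14135/28768 - 35098/38740)/(-11208) = (14135*(1/28768) - 35098*1/38740)*(-1/11208) = (14135/28768 - 17549/19370)*(-1/11208) = -115527341/278618080*(-1/11208) = 115527341/3122751440640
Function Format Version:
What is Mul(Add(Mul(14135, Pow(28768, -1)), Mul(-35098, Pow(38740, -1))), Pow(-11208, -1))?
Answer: Rational(115527341, 3122751440640) ≈ 3.6995e-5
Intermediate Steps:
Mul(Add(Mul(14135, Pow(28768, -1)), Mul(-35098, Pow(38740, -1))), Pow(-11208, -1)) = Mul(Add(Mul(14135, Rational(1, 28768)), Mul(-35098, Rational(1, 38740))), Rational(-1, 11208)) = Mul(Add(Rational(14135, 28768), Rational(-17549, 19370)), Rational(-1, 11208)) = Mul(Rational(-115527341, 278618080), Rational(-1, 11208)) = Rational(115527341, 3122751440640)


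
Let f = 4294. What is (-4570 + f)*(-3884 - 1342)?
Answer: 1442376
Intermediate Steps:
(-4570 + f)*(-3884 - 1342) = (-4570 + 4294)*(-3884 - 1342) = -276*(-5226) = 1442376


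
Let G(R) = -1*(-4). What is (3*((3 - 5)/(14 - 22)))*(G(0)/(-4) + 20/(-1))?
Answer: -63/4 ≈ -15.750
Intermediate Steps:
G(R) = 4
(3*((3 - 5)/(14 - 22)))*(G(0)/(-4) + 20/(-1)) = (3*((3 - 5)/(14 - 22)))*(4/(-4) + 20/(-1)) = (3*(-2/(-8)))*(4*(-¼) + 20*(-1)) = (3*(-2*(-⅛)))*(-1 - 20) = (3*(¼))*(-21) = (¾)*(-21) = -63/4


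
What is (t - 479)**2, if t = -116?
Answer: 354025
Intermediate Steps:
(t - 479)**2 = (-116 - 479)**2 = (-595)**2 = 354025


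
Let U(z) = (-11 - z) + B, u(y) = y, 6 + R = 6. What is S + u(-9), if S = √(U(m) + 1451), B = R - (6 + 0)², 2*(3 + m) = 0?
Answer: -9 + √1407 ≈ 28.510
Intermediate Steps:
m = -3 (m = -3 + (½)*0 = -3 + 0 = -3)
R = 0 (R = -6 + 6 = 0)
B = -36 (B = 0 - (6 + 0)² = 0 - 1*6² = 0 - 1*36 = 0 - 36 = -36)
U(z) = -47 - z (U(z) = (-11 - z) - 36 = -47 - z)
S = √1407 (S = √((-47 - 1*(-3)) + 1451) = √((-47 + 3) + 1451) = √(-44 + 1451) = √1407 ≈ 37.510)
S + u(-9) = √1407 - 9 = -9 + √1407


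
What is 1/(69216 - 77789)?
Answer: -1/8573 ≈ -0.00011665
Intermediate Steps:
1/(69216 - 77789) = 1/(-8573) = -1/8573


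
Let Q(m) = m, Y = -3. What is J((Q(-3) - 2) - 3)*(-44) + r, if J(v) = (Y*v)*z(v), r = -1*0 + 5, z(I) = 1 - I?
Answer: -9499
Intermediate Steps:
r = 5 (r = 0 + 5 = 5)
J(v) = -3*v*(1 - v) (J(v) = (-3*v)*(1 - v) = -3*v*(1 - v))
J((Q(-3) - 2) - 3)*(-44) + r = (3*((-3 - 2) - 3)*(-1 + ((-3 - 2) - 3)))*(-44) + 5 = (3*(-5 - 3)*(-1 + (-5 - 3)))*(-44) + 5 = (3*(-8)*(-1 - 8))*(-44) + 5 = (3*(-8)*(-9))*(-44) + 5 = 216*(-44) + 5 = -9504 + 5 = -9499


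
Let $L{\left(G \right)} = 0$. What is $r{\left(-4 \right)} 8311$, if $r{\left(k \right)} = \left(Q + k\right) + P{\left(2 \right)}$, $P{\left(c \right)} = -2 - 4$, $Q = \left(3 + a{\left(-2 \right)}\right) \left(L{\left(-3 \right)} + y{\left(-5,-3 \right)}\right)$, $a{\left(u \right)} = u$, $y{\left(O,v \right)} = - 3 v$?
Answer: $-8311$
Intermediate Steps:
$Q = 9$ ($Q = \left(3 - 2\right) \left(0 - -9\right) = 1 \left(0 + 9\right) = 1 \cdot 9 = 9$)
$P{\left(c \right)} = -6$
$r{\left(k \right)} = 3 + k$ ($r{\left(k \right)} = \left(9 + k\right) - 6 = 3 + k$)
$r{\left(-4 \right)} 8311 = \left(3 - 4\right) 8311 = \left(-1\right) 8311 = -8311$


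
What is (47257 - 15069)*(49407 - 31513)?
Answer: 575972072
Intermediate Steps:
(47257 - 15069)*(49407 - 31513) = 32188*17894 = 575972072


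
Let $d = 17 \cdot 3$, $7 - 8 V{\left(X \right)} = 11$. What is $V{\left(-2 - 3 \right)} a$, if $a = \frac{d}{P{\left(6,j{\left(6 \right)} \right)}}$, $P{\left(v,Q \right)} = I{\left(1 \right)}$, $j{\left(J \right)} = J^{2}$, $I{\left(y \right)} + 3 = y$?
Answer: $\frac{51}{4} \approx 12.75$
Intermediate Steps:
$V{\left(X \right)} = - \frac{1}{2}$ ($V{\left(X \right)} = \frac{7}{8} - \frac{11}{8} = - \frac{1}{2}$)
$I{\left(y \right)} = -3 + y$
$P{\left(v,Q \right)} = -2$ ($P{\left(v,Q \right)} = -3 + 1 = -2$)
$d = 51$
$a = - \frac{51}{2}$ ($a = \frac{51}{-2} = 51 \left(- \frac{1}{2}\right) = - \frac{51}{2} \approx -25.5$)
$V{\left(-2 - 3 \right)} a = \left(- \frac{1}{2}\right) \left(- \frac{51}{2}\right) = \frac{51}{4}$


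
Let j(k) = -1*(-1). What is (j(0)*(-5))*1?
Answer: -5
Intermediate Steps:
j(k) = 1
(j(0)*(-5))*1 = (1*(-5))*1 = -5*1 = -5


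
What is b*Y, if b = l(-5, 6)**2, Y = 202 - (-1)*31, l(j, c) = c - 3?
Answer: 2097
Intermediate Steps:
l(j, c) = -3 + c
Y = 233 (Y = 202 - 1*(-31) = 202 + 31 = 233)
b = 9 (b = (-3 + 6)**2 = 3**2 = 9)
b*Y = 9*233 = 2097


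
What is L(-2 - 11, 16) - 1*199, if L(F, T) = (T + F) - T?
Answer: -212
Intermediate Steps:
L(F, T) = F (L(F, T) = (F + T) - T = F)
L(-2 - 11, 16) - 1*199 = (-2 - 11) - 1*199 = -13 - 199 = -212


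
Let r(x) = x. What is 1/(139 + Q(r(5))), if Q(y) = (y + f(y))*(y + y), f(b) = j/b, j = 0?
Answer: 1/189 ≈ 0.0052910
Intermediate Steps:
f(b) = 0 (f(b) = 0/b = 0)
Q(y) = 2*y² (Q(y) = (y + 0)*(y + y) = y*(2*y) = 2*y²)
1/(139 + Q(r(5))) = 1/(139 + 2*5²) = 1/(139 + 2*25) = 1/(139 + 50) = 1/189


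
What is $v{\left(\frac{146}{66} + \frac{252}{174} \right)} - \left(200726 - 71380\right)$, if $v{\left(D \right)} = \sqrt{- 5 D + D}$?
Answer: $-129346 + \frac{2 i \sqrt{3352371}}{957} \approx -1.2935 \cdot 10^{5} + 3.8264 i$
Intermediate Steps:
$v{\left(D \right)} = 2 \sqrt{- D}$ ($v{\left(D \right)} = \sqrt{- 4 D} = 2 \sqrt{- D}$)
$v{\left(\frac{146}{66} + \frac{252}{174} \right)} - \left(200726 - 71380\right) = 2 \sqrt{- (\frac{146}{66} + \frac{252}{174})} - \left(200726 - 71380\right) = 2 \sqrt{- (146 \cdot \frac{1}{66} + 252 \cdot \frac{1}{174})} - 129346 = 2 \sqrt{- (\frac{73}{33} + \frac{42}{29})} - 129346 = 2 \sqrt{\left(-1\right) \frac{3503}{957}} - 129346 = 2 \sqrt{- \frac{3503}{957}} - 129346 = 2 \frac{i \sqrt{3352371}}{957} - 129346 = \frac{2 i \sqrt{3352371}}{957} - 129346 = -129346 + \frac{2 i \sqrt{3352371}}{957}$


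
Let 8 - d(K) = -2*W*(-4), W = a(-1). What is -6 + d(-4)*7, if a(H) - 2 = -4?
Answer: 162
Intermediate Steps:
a(H) = -2 (a(H) = 2 - 4 = -2)
W = -2
d(K) = 24 (d(K) = 8 - (-2*(-2))*(-4) = 8 - 4*(-4) = 8 - 1*(-16) = 8 + 16 = 24)
-6 + d(-4)*7 = -6 + 24*7 = -6 + 168 = 162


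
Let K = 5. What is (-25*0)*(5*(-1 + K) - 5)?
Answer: 0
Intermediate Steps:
(-25*0)*(5*(-1 + K) - 5) = (-25*0)*(5*(-1 + 5) - 5) = 0*(5*4 - 5) = 0*(20 - 5) = 0*15 = 0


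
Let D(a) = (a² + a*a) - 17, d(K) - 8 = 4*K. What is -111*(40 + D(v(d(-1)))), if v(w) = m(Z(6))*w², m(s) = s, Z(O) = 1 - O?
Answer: -1423353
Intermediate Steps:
d(K) = 8 + 4*K
v(w) = -5*w² (v(w) = (1 - 1*6)*w² = (1 - 6)*w² = -5*w²)
D(a) = -17 + 2*a² (D(a) = (a² + a²) - 17 = 2*a² - 17 = -17 + 2*a²)
-111*(40 + D(v(d(-1)))) = -111*(40 + (-17 + 2*(-5*(8 + 4*(-1))²)²)) = -111*(40 + (-17 + 2*(-5*(8 - 4)²)²)) = -111*(40 + (-17 + 2*(-5*4²)²)) = -111*(40 + (-17 + 2*(-5*16)²)) = -111*(40 + (-17 + 2*(-80)²)) = -111*(40 + (-17 + 2*6400)) = -111*(40 + (-17 + 12800)) = -111*(40 + 12783) = -111*12823 = -1423353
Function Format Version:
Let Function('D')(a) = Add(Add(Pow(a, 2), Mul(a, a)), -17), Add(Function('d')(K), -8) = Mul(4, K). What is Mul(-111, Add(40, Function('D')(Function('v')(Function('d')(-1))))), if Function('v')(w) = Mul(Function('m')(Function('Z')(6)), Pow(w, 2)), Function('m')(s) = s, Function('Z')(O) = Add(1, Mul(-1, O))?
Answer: -1423353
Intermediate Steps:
Function('d')(K) = Add(8, Mul(4, K))
Function('v')(w) = Mul(-5, Pow(w, 2)) (Function('v')(w) = Mul(Add(1, Mul(-1, 6)), Pow(w, 2)) = Mul(Add(1, -6), Pow(w, 2)) = Mul(-5, Pow(w, 2)))
Function('D')(a) = Add(-17, Mul(2, Pow(a, 2))) (Function('D')(a) = Add(Add(Pow(a, 2), Pow(a, 2)), -17) = Add(Mul(2, Pow(a, 2)), -17) = Add(-17, Mul(2, Pow(a, 2))))
Mul(-111, Add(40, Function('D')(Function('v')(Function('d')(-1))))) = Mul(-111, Add(40, Add(-17, Mul(2, Pow(Mul(-5, Pow(Add(8, Mul(4, -1)), 2)), 2))))) = Mul(-111, Add(40, Add(-17, Mul(2, Pow(Mul(-5, Pow(Add(8, -4), 2)), 2))))) = Mul(-111, Add(40, Add(-17, Mul(2, Pow(Mul(-5, Pow(4, 2)), 2))))) = Mul(-111, Add(40, Add(-17, Mul(2, Pow(Mul(-5, 16), 2))))) = Mul(-111, Add(40, Add(-17, Mul(2, Pow(-80, 2))))) = Mul(-111, Add(40, Add(-17, Mul(2, 6400)))) = Mul(-111, Add(40, Add(-17, 12800))) = Mul(-111, Add(40, 12783)) = Mul(-111, 12823) = -1423353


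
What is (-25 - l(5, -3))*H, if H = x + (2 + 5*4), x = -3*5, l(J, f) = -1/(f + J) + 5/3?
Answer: -1099/6 ≈ -183.17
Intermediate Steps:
l(J, f) = 5/3 - 1/(J + f) (l(J, f) = -1/(J + f) + 5*(⅓) = -1/(J + f) + 5/3 = 5/3 - 1/(J + f))
x = -15
H = 7 (H = -15 + (2 + 5*4) = -15 + (2 + 20) = -15 + 22 = 7)
(-25 - l(5, -3))*H = (-25 - (-3 + 5*5 + 5*(-3))/(3*(5 - 3)))*7 = (-25 - (-3 + 25 - 15)/(3*2))*7 = (-25 - 7/(3*2))*7 = (-25 - 1*7/6)*7 = (-25 - 7/6)*7 = -157/6*7 = -1099/6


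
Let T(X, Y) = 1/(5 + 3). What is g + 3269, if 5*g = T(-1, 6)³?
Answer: 8368641/2560 ≈ 3269.0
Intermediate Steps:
T(X, Y) = ⅛ (T(X, Y) = 1/8 = ⅛)
g = 1/2560 (g = (⅛)³/5 = (⅕)*(1/512) = 1/2560 ≈ 0.00039063)
g + 3269 = 1/2560 + 3269 = 8368641/2560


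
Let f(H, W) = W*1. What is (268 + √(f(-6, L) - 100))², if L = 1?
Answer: 71725 + 1608*I*√11 ≈ 71725.0 + 5333.1*I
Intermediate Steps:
f(H, W) = W
(268 + √(f(-6, L) - 100))² = (268 + √(1 - 100))² = (268 + √(-99))² = (268 + 3*I*√11)²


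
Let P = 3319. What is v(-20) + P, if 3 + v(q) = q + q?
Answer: 3276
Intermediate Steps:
v(q) = -3 + 2*q (v(q) = -3 + (q + q) = -3 + 2*q)
v(-20) + P = (-3 + 2*(-20)) + 3319 = (-3 - 40) + 3319 = -43 + 3319 = 3276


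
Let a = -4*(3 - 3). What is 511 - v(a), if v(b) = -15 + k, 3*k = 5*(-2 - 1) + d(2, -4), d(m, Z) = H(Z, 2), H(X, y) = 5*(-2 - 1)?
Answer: 536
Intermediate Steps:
H(X, y) = -15 (H(X, y) = 5*(-3) = -15)
d(m, Z) = -15
k = -10 (k = (5*(-2 - 1) - 15)/3 = (5*(-3) - 15)/3 = (-15 - 15)/3 = (1/3)*(-30) = -10)
a = 0 (a = -4*0 = 0)
v(b) = -25 (v(b) = -15 - 10 = -25)
511 - v(a) = 511 - 1*(-25) = 511 + 25 = 536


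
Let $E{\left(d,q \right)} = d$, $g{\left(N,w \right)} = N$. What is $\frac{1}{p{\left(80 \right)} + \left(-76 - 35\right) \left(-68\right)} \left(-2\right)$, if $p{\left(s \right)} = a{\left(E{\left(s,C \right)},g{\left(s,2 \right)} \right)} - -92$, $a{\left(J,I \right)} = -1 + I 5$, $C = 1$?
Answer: $- \frac{2}{8039} \approx -0.00024879$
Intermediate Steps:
$a{\left(J,I \right)} = -1 + 5 I$
$p{\left(s \right)} = 91 + 5 s$ ($p{\left(s \right)} = \left(-1 + 5 s\right) - -92 = \left(-1 + 5 s\right) + 92 = 91 + 5 s$)
$\frac{1}{p{\left(80 \right)} + \left(-76 - 35\right) \left(-68\right)} \left(-2\right) = \frac{1}{\left(91 + 5 \cdot 80\right) + \left(-76 - 35\right) \left(-68\right)} \left(-2\right) = \frac{1}{\left(91 + 400\right) - -7548} \left(-2\right) = \frac{1}{491 + 7548} \left(-2\right) = \frac{1}{8039} \left(-2\right) = - \frac{2}{8039}$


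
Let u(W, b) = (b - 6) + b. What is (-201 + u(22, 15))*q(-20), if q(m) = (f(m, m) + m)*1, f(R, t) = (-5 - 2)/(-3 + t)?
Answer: 80181/23 ≈ 3486.1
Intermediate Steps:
u(W, b) = -6 + 2*b (u(W, b) = (-6 + b) + b = -6 + 2*b)
f(R, t) = -7/(-3 + t)
q(m) = m - 7/(-3 + m) (q(m) = (-7/(-3 + m) + m)*1 = (m - 7/(-3 + m))*1 = m - 7/(-3 + m))
(-201 + u(22, 15))*q(-20) = (-201 + (-6 + 2*15))*((-7 - 20*(-3 - 20))/(-3 - 20)) = (-201 + (-6 + 30))*((-7 - 20*(-23))/(-23)) = (-201 + 24)*(-(-7 + 460)/23) = -(-177)*453/23 = -177*(-453/23) = 80181/23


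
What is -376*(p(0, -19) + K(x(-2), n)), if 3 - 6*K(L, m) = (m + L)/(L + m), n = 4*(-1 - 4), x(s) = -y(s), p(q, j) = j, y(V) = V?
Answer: 21056/3 ≈ 7018.7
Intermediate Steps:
x(s) = -s
n = -20 (n = 4*(-5) = -20)
K(L, m) = 1/3 (K(L, m) = 1/2 - (m + L)/(6*(L + m)) = 1/2 - (L + m)/(6*(L + m)) = 1/2 - 1/6*1 = 1/2 - 1/6 = 1/3)
-376*(p(0, -19) + K(x(-2), n)) = -376*(-19 + 1/3) = -376*(-56/3) = 21056/3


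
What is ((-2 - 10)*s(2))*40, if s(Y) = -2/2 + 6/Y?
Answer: -960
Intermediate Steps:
s(Y) = -1 + 6/Y (s(Y) = -2*1/2 + 6/Y = -1 + 6/Y)
((-2 - 10)*s(2))*40 = ((-2 - 10)*((6 - 1*2)/2))*40 = -6*(6 - 2)*40 = -6*4*40 = -12*2*40 = -24*40 = -960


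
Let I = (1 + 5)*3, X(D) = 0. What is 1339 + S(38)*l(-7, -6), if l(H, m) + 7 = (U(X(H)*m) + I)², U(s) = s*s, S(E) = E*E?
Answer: 459087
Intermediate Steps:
S(E) = E²
I = 18 (I = 6*3 = 18)
U(s) = s²
l(H, m) = 317 (l(H, m) = -7 + ((0*m)² + 18)² = -7 + (0² + 18)² = -7 + (0 + 18)² = -7 + 18² = -7 + 324 = 317)
1339 + S(38)*l(-7, -6) = 1339 + 38²*317 = 1339 + 1444*317 = 1339 + 457748 = 459087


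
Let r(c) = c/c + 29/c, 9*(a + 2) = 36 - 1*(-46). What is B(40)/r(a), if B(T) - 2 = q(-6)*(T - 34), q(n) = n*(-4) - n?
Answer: 896/25 ≈ 35.840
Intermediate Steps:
q(n) = -5*n (q(n) = -4*n - n = -5*n)
a = 64/9 (a = -2 + (36 - 1*(-46))/9 = -2 + (36 + 46)/9 = -2 + (⅑)*82 = -2 + 82/9 = 64/9 ≈ 7.1111)
B(T) = -1018 + 30*T (B(T) = 2 + (-5*(-6))*(T - 34) = 2 + 30*(-34 + T) = 2 + (-1020 + 30*T) = -1018 + 30*T)
r(c) = 1 + 29/c
B(40)/r(a) = (-1018 + 30*40)/(((29 + 64/9)/(64/9))) = (-1018 + 1200)/(((9/64)*(325/9))) = 182/(325/64) = 182*(64/325) = 896/25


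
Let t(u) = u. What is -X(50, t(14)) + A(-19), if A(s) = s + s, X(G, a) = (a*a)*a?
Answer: -2782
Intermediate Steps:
X(G, a) = a³ (X(G, a) = a²*a = a³)
A(s) = 2*s
-X(50, t(14)) + A(-19) = -1*14³ + 2*(-19) = -1*2744 - 38 = -2744 - 38 = -2782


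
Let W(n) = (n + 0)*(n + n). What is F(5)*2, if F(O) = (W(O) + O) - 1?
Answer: 108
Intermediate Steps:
W(n) = 2*n² (W(n) = n*(2*n) = 2*n²)
F(O) = -1 + O + 2*O² (F(O) = (2*O² + O) - 1 = (O + 2*O²) - 1 = -1 + O + 2*O²)
F(5)*2 = (-1 + 5 + 2*5²)*2 = (-1 + 5 + 2*25)*2 = (-1 + 5 + 50)*2 = 54*2 = 108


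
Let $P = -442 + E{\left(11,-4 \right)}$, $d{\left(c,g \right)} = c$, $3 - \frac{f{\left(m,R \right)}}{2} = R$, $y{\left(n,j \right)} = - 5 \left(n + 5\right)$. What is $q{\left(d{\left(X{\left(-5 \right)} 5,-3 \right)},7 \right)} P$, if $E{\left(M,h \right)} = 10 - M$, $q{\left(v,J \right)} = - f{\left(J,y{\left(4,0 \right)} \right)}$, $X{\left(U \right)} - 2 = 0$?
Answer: $42528$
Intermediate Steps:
$y{\left(n,j \right)} = -25 - 5 n$ ($y{\left(n,j \right)} = - 5 \left(5 + n\right) = -25 - 5 n$)
$f{\left(m,R \right)} = 6 - 2 R$
$X{\left(U \right)} = 2$ ($X{\left(U \right)} = 2 + 0 = 2$)
$q{\left(v,J \right)} = -96$ ($q{\left(v,J \right)} = - (6 - 2 \left(-25 - 20\right)) = - (6 - -90) = - (6 + 90) = \left(-1\right) 96 = -96$)
$P = -443$ ($P = -442 + \left(10 - 11\right) = -442 - 1 = -443$)
$q{\left(d{\left(X{\left(-5 \right)} 5,-3 \right)},7 \right)} P = \left(-96\right) \left(-443\right) = 42528$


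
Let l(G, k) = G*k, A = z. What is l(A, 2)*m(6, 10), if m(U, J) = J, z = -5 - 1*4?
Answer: -180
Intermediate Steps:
z = -9 (z = -5 - 4 = -9)
A = -9
l(A, 2)*m(6, 10) = -9*2*10 = -18*10 = -180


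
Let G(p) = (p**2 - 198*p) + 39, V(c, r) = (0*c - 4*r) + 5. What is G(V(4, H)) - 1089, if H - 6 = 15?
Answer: 20833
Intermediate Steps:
H = 21 (H = 6 + 15 = 21)
V(c, r) = 5 - 4*r (V(c, r) = (0 - 4*r) + 5 = -4*r + 5 = 5 - 4*r)
G(p) = 39 + p**2 - 198*p
G(V(4, H)) - 1089 = (39 + (5 - 4*21)**2 - 198*(5 - 4*21)) - 1089 = (39 + (5 - 84)**2 - 198*(5 - 84)) - 1089 = (39 + (-79)**2 - 198*(-79)) - 1089 = (39 + 6241 + 15642) - 1089 = 21922 - 1089 = 20833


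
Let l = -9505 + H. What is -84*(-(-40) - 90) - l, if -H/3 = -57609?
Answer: -159122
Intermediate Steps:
H = 172827 (H = -3*(-57609) = 172827)
l = 163322 (l = -9505 + 172827 = 163322)
-84*(-(-40) - 90) - l = -84*(-(-40) - 90) - 1*163322 = -84*(-1*(-40) - 90) - 163322 = -84*(40 - 90) - 163322 = -84*(-50) - 163322 = 4200 - 163322 = -159122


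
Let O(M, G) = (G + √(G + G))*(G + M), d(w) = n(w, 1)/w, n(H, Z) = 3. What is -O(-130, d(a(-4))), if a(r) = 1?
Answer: 381 + 127*√6 ≈ 692.08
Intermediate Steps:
d(w) = 3/w
O(M, G) = (G + M)*(G + √2*√G) (O(M, G) = (G + √(2*G))*(G + M) = (G + √2*√G)*(G + M) = (G + M)*(G + √2*√G))
-O(-130, d(a(-4))) = -((3/1)² + (3/1)*(-130) + √2*(3/1)^(3/2) - 130*√2*√(3/1)) = -((3*1)² + (3*1)*(-130) + √2*(3*1)^(3/2) - 130*√2*√(3*1)) = -(3² + 3*(-130) + √2*3^(3/2) - 130*√2*√3) = -(9 - 390 + √2*(3*√3) - 130*√6) = -(9 - 390 + 3*√6 - 130*√6) = -(-381 - 127*√6) = 381 + 127*√6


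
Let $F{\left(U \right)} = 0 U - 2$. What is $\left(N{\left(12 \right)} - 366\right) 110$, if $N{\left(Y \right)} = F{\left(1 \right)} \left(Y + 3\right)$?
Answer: $-43560$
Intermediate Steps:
$F{\left(U \right)} = -2$ ($F{\left(U \right)} = 0 - 2 = -2$)
$N{\left(Y \right)} = -6 - 2 Y$ ($N{\left(Y \right)} = - 2 \left(Y + 3\right) = - 2 \left(3 + Y\right) = -6 - 2 Y$)
$\left(N{\left(12 \right)} - 366\right) 110 = \left(\left(-6 - 24\right) - 366\right) 110 = \left(-30 - 366\right) 110 = \left(-396\right) 110 = -43560$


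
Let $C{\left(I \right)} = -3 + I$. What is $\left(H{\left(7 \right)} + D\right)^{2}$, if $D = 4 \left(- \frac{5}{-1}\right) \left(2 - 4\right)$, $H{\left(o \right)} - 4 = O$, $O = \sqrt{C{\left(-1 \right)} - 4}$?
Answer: $1288 - 144 i \sqrt{2} \approx 1288.0 - 203.65 i$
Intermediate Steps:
$O = 2 i \sqrt{2}$ ($O = \sqrt{\left(-3 - 1\right) - 4} = \sqrt{-4 + \left(-5 + 1\right)} = \sqrt{-4 - 4} = \sqrt{-8} = 2 i \sqrt{2} \approx 2.8284 i$)
$H{\left(o \right)} = 4 + 2 i \sqrt{2}$
$D = -40$ ($D = 4 \left(\left(-5\right) \left(-1\right)\right) \left(-2\right) = 4 \cdot 5 \left(-2\right) = 20 \left(-2\right) = -40$)
$\left(H{\left(7 \right)} + D\right)^{2} = \left(\left(4 + 2 i \sqrt{2}\right) - 40\right)^{2} = \left(-36 + 2 i \sqrt{2}\right)^{2}$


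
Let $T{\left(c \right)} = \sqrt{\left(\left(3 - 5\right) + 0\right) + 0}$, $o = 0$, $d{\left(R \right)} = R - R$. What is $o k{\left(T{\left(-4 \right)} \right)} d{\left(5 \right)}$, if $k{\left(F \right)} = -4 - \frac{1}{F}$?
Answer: $0$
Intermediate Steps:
$d{\left(R \right)} = 0$
$T{\left(c \right)} = i \sqrt{2}$ ($T{\left(c \right)} = \sqrt{\left(-2 + 0\right) + 0} = \sqrt{-2 + 0} = \sqrt{-2} = i \sqrt{2}$)
$o k{\left(T{\left(-4 \right)} \right)} d{\left(5 \right)} = 0 \left(-4 - \frac{1}{i \sqrt{2}}\right) 0 = 0 \left(-4 - - \frac{i \sqrt{2}}{2}\right) 0 = 0 \left(-4 + \frac{i \sqrt{2}}{2}\right) 0 = 0 \cdot 0 = 0$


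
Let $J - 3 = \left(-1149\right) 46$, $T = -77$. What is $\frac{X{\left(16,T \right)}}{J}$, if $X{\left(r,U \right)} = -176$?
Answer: $\frac{176}{52851} \approx 0.0033301$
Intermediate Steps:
$J = -52851$ ($J = 3 - 52854 = -52851$)
$\frac{X{\left(16,T \right)}}{J} = - \frac{176}{-52851} = \left(-176\right) \left(- \frac{1}{52851}\right) = \frac{176}{52851}$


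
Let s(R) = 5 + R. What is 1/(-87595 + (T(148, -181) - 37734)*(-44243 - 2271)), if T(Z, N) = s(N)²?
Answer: 1/314254017 ≈ 3.1821e-9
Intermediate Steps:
T(Z, N) = (5 + N)²
1/(-87595 + (T(148, -181) - 37734)*(-44243 - 2271)) = 1/(-87595 + ((5 - 181)² - 37734)*(-44243 - 2271)) = 1/(-87595 + ((-176)² - 37734)*(-46514)) = 1/(-87595 + (30976 - 37734)*(-46514)) = 1/(-87595 - 6758*(-46514)) = 1/(-87595 + 314341612) = 1/314254017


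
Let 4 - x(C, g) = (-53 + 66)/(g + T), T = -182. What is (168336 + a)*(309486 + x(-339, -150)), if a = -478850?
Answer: -15952764343101/166 ≈ -9.6101e+10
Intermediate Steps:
x(C, g) = 4 - 13/(-182 + g) (x(C, g) = 4 - (-53 + 66)/(g - 182) = 4 - 13/(-182 + g))
(168336 + a)*(309486 + x(-339, -150)) = (168336 - 478850)*(309486 + (-741 + 4*(-150))/(-182 - 150)) = -310514*(309486 + (-741 - 600)/(-332)) = -310514*(309486 - 1/332*(-1341)) = -310514*(309486 + 1341/332) = -310514*102750693/332 = -15952764343101/166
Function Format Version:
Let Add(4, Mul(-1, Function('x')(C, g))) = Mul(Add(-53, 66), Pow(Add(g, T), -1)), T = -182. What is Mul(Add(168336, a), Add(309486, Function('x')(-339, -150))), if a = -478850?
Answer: Rational(-15952764343101, 166) ≈ -9.6101e+10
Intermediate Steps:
Function('x')(C, g) = Add(4, Mul(-13, Pow(Add(-182, g), -1))) (Function('x')(C, g) = Add(4, Mul(-1, Mul(Add(-53, 66), Pow(Add(g, -182), -1)))) = Add(4, Mul(-1, Mul(13, Pow(Add(-182, g), -1)))) = Add(4, Mul(-13, Pow(Add(-182, g), -1))))
Mul(Add(168336, a), Add(309486, Function('x')(-339, -150))) = Mul(Add(168336, -478850), Add(309486, Mul(Pow(Add(-182, -150), -1), Add(-741, Mul(4, -150))))) = Mul(-310514, Add(309486, Mul(Pow(-332, -1), Add(-741, -600)))) = Mul(-310514, Add(309486, Mul(Rational(-1, 332), -1341))) = Mul(-310514, Add(309486, Rational(1341, 332))) = Mul(-310514, Rational(102750693, 332)) = Rational(-15952764343101, 166)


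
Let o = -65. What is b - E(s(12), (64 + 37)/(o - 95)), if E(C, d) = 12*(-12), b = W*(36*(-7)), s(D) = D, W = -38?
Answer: 9720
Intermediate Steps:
b = 9576 (b = -1368*(-7) = -38*(-252) = 9576)
E(C, d) = -144
b - E(s(12), (64 + 37)/(o - 95)) = 9576 - 1*(-144) = 9576 + 144 = 9720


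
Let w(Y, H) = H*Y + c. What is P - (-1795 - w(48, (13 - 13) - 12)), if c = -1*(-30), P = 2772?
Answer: 4021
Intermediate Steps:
c = 30
w(Y, H) = 30 + H*Y (w(Y, H) = H*Y + 30 = 30 + H*Y)
P - (-1795 - w(48, (13 - 13) - 12)) = 2772 - (-1795 - (30 + ((13 - 13) - 12)*48)) = 2772 - (-1795 - (30 + (0 - 12)*48)) = 2772 - (-1795 - (30 - 12*48)) = 2772 - (-1795 - (30 - 576)) = 2772 - (-1795 - 1*(-546)) = 2772 - (-1795 + 546) = 2772 - 1*(-1249) = 2772 + 1249 = 4021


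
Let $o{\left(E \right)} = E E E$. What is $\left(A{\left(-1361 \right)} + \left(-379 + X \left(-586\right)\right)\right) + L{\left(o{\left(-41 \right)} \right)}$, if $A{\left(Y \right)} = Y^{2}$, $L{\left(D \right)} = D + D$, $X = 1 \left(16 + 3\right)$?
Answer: $1702966$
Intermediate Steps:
$o{\left(E \right)} = E^{3}$ ($o{\left(E \right)} = E E^{2} = E^{3}$)
$X = 19$ ($X = 1 \cdot 19 = 19$)
$L{\left(D \right)} = 2 D$
$\left(A{\left(-1361 \right)} + \left(-379 + X \left(-586\right)\right)\right) + L{\left(o{\left(-41 \right)} \right)} = \left(\left(-1361\right)^{2} + \left(-379 + 19 \left(-586\right)\right)\right) + 2 \left(-41\right)^{3} = \left(1852321 - 11513\right) + 2 \left(-68921\right) = \left(1852321 - 11513\right) - 137842 = 1840808 - 137842 = 1702966$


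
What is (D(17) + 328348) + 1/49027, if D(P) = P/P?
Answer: 16097966424/49027 ≈ 3.2835e+5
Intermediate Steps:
D(P) = 1
(D(17) + 328348) + 1/49027 = (1 + 328348) + 1/49027 = 328349 + 1/49027 = 16097966424/49027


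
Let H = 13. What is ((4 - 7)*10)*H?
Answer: -390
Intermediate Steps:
((4 - 7)*10)*H = ((4 - 7)*10)*13 = -3*10*13 = -30*13 = -390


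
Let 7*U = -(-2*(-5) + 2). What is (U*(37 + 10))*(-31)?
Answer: 17484/7 ≈ 2497.7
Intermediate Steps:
U = -12/7 (U = (-(-2*(-5) + 2))/7 = (-(10 + 2))/7 = (-1*12)/7 = (1/7)*(-12) = -12/7 ≈ -1.7143)
(U*(37 + 10))*(-31) = -12*(37 + 10)/7*(-31) = -12/7*47*(-31) = -564/7*(-31) = 17484/7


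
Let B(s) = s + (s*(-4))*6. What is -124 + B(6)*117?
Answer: -16270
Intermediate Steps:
B(s) = -23*s (B(s) = s - 4*s*6 = s - 24*s = -23*s)
-124 + B(6)*117 = -124 - 23*6*117 = -124 - 138*117 = -124 - 16146 = -16270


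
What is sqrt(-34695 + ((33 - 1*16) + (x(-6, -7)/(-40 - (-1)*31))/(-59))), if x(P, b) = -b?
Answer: I*sqrt(1086426649)/177 ≈ 186.22*I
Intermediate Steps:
sqrt(-34695 + ((33 - 1*16) + (x(-6, -7)/(-40 - (-1)*31))/(-59))) = sqrt(-34695 + ((33 - 1*16) + ((-1*(-7))/(-40 - (-1)*31))/(-59))) = sqrt(-34695 + ((33 - 16) + (7/(-40 - 1*(-31)))*(-1/59))) = sqrt(-34695 + (17 + (7/(-40 + 31))*(-1/59))) = sqrt(-34695 + (17 + (7/(-9))*(-1/59))) = sqrt(-34695 + (17 + (7*(-1/9))*(-1/59))) = sqrt(-34695 + (17 - 7/9*(-1/59))) = sqrt(-34695 + (17 + 7/531)) = sqrt(-34695 + 9034/531) = sqrt(-18414011/531) = I*sqrt(1086426649)/177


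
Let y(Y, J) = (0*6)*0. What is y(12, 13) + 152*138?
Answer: 20976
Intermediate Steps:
y(Y, J) = 0 (y(Y, J) = 0*0 = 0)
y(12, 13) + 152*138 = 0 + 152*138 = 0 + 20976 = 20976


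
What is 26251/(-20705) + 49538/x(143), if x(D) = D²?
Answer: 488877591/423396545 ≈ 1.1547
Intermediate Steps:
26251/(-20705) + 49538/x(143) = 26251/(-20705) + 49538/(143²) = 26251*(-1/20705) + 49538/20449 = -26251/20705 + 49538*(1/20449) = -26251/20705 + 49538/20449 = 488877591/423396545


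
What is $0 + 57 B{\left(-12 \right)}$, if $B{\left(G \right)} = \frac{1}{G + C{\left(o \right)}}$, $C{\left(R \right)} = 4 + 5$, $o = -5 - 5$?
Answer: $-19$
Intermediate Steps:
$o = -10$
$C{\left(R \right)} = 9$
$B{\left(G \right)} = \frac{1}{9 + G}$ ($B{\left(G \right)} = \frac{1}{G + 9} = \frac{1}{9 + G}$)
$0 + 57 B{\left(-12 \right)} = 0 + \frac{57}{9 - 12} = 0 + \frac{57}{-3} = 0 + 57 \left(- \frac{1}{3}\right) = 0 - 19 = -19$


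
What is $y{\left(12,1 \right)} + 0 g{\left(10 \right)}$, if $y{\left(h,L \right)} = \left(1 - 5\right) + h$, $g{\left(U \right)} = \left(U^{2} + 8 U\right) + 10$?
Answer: $8$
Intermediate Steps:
$g{\left(U \right)} = 10 + U^{2} + 8 U$
$y{\left(h,L \right)} = -4 + h$
$y{\left(12,1 \right)} + 0 g{\left(10 \right)} = \left(-4 + 12\right) + 0 \left(10 + 10^{2} + 8 \cdot 10\right) = 8 + 0 \left(10 + 100 + 80\right) = 8 + 0 \cdot 190 = 8 + 0 = 8$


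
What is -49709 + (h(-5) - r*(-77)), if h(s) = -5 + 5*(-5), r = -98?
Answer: -57285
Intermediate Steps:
h(s) = -30 (h(s) = -5 - 25 = -30)
-49709 + (h(-5) - r*(-77)) = -49709 + (-30 - 1*(-98)*(-77)) = -49709 + (-30 + 98*(-77)) = -49709 + (-30 - 7546) = -49709 - 7576 = -57285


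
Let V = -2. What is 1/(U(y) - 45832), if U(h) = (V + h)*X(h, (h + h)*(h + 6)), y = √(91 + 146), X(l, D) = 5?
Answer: -45842/2101483039 - 5*√237/2101483039 ≈ -2.1851e-5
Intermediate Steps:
y = √237 ≈ 15.395
U(h) = -10 + 5*h (U(h) = (-2 + h)*5 = -10 + 5*h)
1/(U(y) - 45832) = 1/((-10 + 5*√237) - 45832) = 1/(-45842 + 5*√237)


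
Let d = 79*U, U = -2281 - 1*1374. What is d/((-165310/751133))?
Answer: 43377179617/33062 ≈ 1.3120e+6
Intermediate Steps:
U = -3655 (U = -2281 - 1374 = -3655)
d = -288745 (d = 79*(-3655) = -288745)
d/((-165310/751133)) = -288745/((-165310/751133)) = -288745/((-165310*1/751133)) = -288745/(-165310/751133) = -288745*(-751133/165310) = 43377179617/33062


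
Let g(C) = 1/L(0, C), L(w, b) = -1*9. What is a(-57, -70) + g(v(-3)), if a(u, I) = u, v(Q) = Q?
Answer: -514/9 ≈ -57.111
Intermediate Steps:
L(w, b) = -9
g(C) = -1/9 (g(C) = 1/(-9) = -1/9)
a(-57, -70) + g(v(-3)) = -57 - 1/9 = -514/9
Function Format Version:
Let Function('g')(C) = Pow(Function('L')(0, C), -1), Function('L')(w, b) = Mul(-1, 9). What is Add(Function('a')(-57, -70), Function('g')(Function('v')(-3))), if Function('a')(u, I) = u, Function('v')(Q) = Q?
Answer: Rational(-514, 9) ≈ -57.111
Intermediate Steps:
Function('L')(w, b) = -9
Function('g')(C) = Rational(-1, 9) (Function('g')(C) = Pow(-9, -1) = Rational(-1, 9))
Add(Function('a')(-57, -70), Function('g')(Function('v')(-3))) = Add(-57, Rational(-1, 9)) = Rational(-514, 9)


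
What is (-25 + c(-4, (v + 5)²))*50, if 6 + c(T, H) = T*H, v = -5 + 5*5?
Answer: -126550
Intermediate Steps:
v = 20 (v = -5 + 25 = 20)
c(T, H) = -6 + H*T (c(T, H) = -6 + T*H = -6 + H*T)
(-25 + c(-4, (v + 5)²))*50 = (-25 + (-6 + (20 + 5)²*(-4)))*50 = (-25 + (-6 + 25²*(-4)))*50 = (-25 + (-6 + 625*(-4)))*50 = (-25 + (-6 - 2500))*50 = (-25 - 2506)*50 = -2531*50 = -126550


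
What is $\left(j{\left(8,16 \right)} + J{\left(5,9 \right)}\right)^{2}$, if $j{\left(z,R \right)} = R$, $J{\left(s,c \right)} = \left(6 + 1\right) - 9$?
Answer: $196$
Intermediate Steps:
$J{\left(s,c \right)} = -2$ ($J{\left(s,c \right)} = 7 - 9 = -2$)
$\left(j{\left(8,16 \right)} + J{\left(5,9 \right)}\right)^{2} = \left(16 - 2\right)^{2} = 14^{2} = 196$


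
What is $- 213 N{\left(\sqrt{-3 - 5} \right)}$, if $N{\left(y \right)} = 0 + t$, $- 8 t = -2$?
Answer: $- \frac{213}{4} \approx -53.25$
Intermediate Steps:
$t = \frac{1}{4}$ ($t = \left(- \frac{1}{8}\right) \left(-2\right) = \frac{1}{4} \approx 0.25$)
$N{\left(y \right)} = \frac{1}{4}$ ($N{\left(y \right)} = 0 + \frac{1}{4} = \frac{1}{4}$)
$- 213 N{\left(\sqrt{-3 - 5} \right)} = \left(-213\right) \frac{1}{4} = - \frac{213}{4}$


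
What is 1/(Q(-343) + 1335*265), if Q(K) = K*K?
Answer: 1/471424 ≈ 2.1212e-6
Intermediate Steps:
Q(K) = K**2
1/(Q(-343) + 1335*265) = 1/((-343)**2 + 1335*265) = 1/(117649 + 353775) = 1/471424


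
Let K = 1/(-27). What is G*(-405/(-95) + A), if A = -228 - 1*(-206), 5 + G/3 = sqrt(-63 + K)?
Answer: 5055/19 - 337*I*sqrt(5106)/57 ≈ 266.05 - 422.47*I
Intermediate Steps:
K = -1/27 ≈ -0.037037
G = -15 + I*sqrt(5106)/3 (G = -15 + 3*sqrt(-63 - 1/27) = -15 + 3*sqrt(-1702/27) = -15 + 3*(I*sqrt(5106)/9) = -15 + I*sqrt(5106)/3 ≈ -15.0 + 23.819*I)
A = -22 (A = -228 + 206 = -22)
G*(-405/(-95) + A) = (-15 + I*sqrt(5106)/3)*(-405/(-95) - 22) = (-15 + I*sqrt(5106)/3)*(-405*(-1/95) - 22) = (-15 + I*sqrt(5106)/3)*(81/19 - 22) = (-15 + I*sqrt(5106)/3)*(-337/19) = 5055/19 - 337*I*sqrt(5106)/57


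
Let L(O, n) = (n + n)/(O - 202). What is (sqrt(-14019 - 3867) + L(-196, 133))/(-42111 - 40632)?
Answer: 133/16465857 - I*sqrt(17886)/82743 ≈ 8.0773e-6 - 0.0016163*I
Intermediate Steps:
L(O, n) = 2*n/(-202 + O) (L(O, n) = (2*n)/(-202 + O) = 2*n/(-202 + O))
(sqrt(-14019 - 3867) + L(-196, 133))/(-42111 - 40632) = (sqrt(-14019 - 3867) + 2*133/(-202 - 196))/(-42111 - 40632) = (sqrt(-17886) + 2*133/(-398))/(-82743) = (I*sqrt(17886) + 2*133*(-1/398))*(-1/82743) = (I*sqrt(17886) - 133/199)*(-1/82743) = (-133/199 + I*sqrt(17886))*(-1/82743) = 133/16465857 - I*sqrt(17886)/82743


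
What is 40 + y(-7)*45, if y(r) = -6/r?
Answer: 550/7 ≈ 78.571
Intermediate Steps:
40 + y(-7)*45 = 40 - 6/(-7)*45 = 40 - 6*(-⅐)*45 = 40 + (6/7)*45 = 40 + 270/7 = 550/7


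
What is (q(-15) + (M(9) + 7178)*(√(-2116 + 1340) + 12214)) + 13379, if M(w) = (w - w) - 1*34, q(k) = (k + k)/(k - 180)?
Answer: 1134512537/13 + 14288*I*√194 ≈ 8.727e+7 + 1.9901e+5*I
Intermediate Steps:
q(k) = 2*k/(-180 + k) (q(k) = (2*k)/(-180 + k) = 2*k/(-180 + k))
M(w) = -34 (M(w) = 0 - 34 = -34)
(q(-15) + (M(9) + 7178)*(√(-2116 + 1340) + 12214)) + 13379 = (2*(-15)/(-180 - 15) + (-34 + 7178)*(√(-2116 + 1340) + 12214)) + 13379 = (2*(-15)/(-195) + 7144*(√(-776) + 12214)) + 13379 = (2*(-15)*(-1/195) + 7144*(2*I*√194 + 12214)) + 13379 = (2/13 + 7144*(12214 + 2*I*√194)) + 13379 = (2/13 + (87256816 + 14288*I*√194)) + 13379 = (1134338610/13 + 14288*I*√194) + 13379 = 1134512537/13 + 14288*I*√194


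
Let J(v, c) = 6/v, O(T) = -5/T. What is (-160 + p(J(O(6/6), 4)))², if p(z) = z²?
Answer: 15713296/625 ≈ 25141.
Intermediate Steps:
(-160 + p(J(O(6/6), 4)))² = (-160 + (6/((-5/1)))²)² = (-160 + (6/((-5*1)))²)² = (-160 + (6/(-5))²)² = (-160 + (6*(-⅕))²)² = (-160 + (-6/5)²)² = (-160 + 36/25)² = (-3964/25)² = 15713296/625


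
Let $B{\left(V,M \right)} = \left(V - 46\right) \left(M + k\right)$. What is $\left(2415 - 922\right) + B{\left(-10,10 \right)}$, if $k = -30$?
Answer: $2613$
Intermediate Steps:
$B{\left(V,M \right)} = \left(-46 + V\right) \left(-30 + M\right)$ ($B{\left(V,M \right)} = \left(V - 46\right) \left(M - 30\right) = \left(-46 + V\right) \left(-30 + M\right)$)
$\left(2415 - 922\right) + B{\left(-10,10 \right)} = \left(2415 - 922\right) + \left(1380 - 460 - -300 + 10 \left(-10\right)\right) = 1493 + \left(1380 - 460 + 300 - 100\right) = 1493 + 1120 = 2613$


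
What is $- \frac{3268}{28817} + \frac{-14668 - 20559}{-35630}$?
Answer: $\frac{898697619}{1026749710} \approx 0.87528$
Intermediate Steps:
$- \frac{3268}{28817} + \frac{-14668 - 20559}{-35630} = \left(-3268\right) \frac{1}{28817} - - \frac{35227}{35630} = - \frac{3268}{28817} + \frac{35227}{35630} = \frac{898697619}{1026749710}$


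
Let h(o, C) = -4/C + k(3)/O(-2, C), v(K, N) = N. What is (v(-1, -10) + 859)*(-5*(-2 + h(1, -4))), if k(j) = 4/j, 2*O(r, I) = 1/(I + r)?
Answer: 72165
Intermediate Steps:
O(r, I) = 1/(2*(I + r))
h(o, C) = -16/3 - 4/C + 8*C/3 (h(o, C) = -4/C + (4/3)/((1/(2*(C - 2)))) = -4/C + (4*(⅓))/((1/(2*(-2 + C)))) = -4/C + 4*(-4 + 2*C)/3 = -4/C + (-16/3 + 8*C/3) = -16/3 - 4/C + 8*C/3)
(v(-1, -10) + 859)*(-5*(-2 + h(1, -4))) = (-10 + 859)*(-5*(-2 + (4/3)*(-3 + 2*(-4)*(-2 - 4))/(-4))) = 849*(-5*(-2 + (4/3)*(-¼)*(-3 + 2*(-4)*(-6)))) = 849*(-5*(-2 + (4/3)*(-¼)*(-3 + 48))) = 849*(-5*(-2 + (4/3)*(-¼)*45)) = 849*(-5*(-2 - 15)) = 849*(-5*(-17)) = 849*85 = 72165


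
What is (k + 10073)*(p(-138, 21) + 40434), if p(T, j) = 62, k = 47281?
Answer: 2322607584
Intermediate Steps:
(k + 10073)*(p(-138, 21) + 40434) = (47281 + 10073)*(62 + 40434) = 57354*40496 = 2322607584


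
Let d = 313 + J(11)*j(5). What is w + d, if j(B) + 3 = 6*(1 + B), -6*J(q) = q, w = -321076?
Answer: -641647/2 ≈ -3.2082e+5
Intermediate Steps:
J(q) = -q/6
j(B) = 3 + 6*B (j(B) = -3 + 6*(1 + B) = -3 + (6 + 6*B) = 3 + 6*B)
d = 505/2 (d = 313 + (-1/6*11)*(3 + 6*5) = 313 - 11*(3 + 30)/6 = 313 - 11/6*33 = 313 - 121/2 = 505/2 ≈ 252.50)
w + d = -321076 + 505/2 = -641647/2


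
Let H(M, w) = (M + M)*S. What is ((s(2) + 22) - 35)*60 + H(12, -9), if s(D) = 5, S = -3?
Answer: -552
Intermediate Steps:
H(M, w) = -6*M (H(M, w) = (M + M)*(-3) = (2*M)*(-3) = -6*M)
((s(2) + 22) - 35)*60 + H(12, -9) = ((5 + 22) - 35)*60 - 6*12 = (27 - 35)*60 - 72 = -8*60 - 72 = -480 - 72 = -552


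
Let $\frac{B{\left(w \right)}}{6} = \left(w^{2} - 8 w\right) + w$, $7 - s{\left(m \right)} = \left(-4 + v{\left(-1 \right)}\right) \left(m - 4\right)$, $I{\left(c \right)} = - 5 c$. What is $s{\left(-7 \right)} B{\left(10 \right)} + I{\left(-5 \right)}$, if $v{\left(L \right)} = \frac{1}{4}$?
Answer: $-6140$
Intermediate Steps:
$v{\left(L \right)} = \frac{1}{4}$
$s{\left(m \right)} = -8 + \frac{15 m}{4}$ ($s{\left(m \right)} = 7 - \left(-4 + \frac{1}{4}\right) \left(m - 4\right) = 7 - - \frac{15 \left(-4 + m\right)}{4} = 7 - \left(15 - \frac{15 m}{4}\right) = 7 + \left(-15 + \frac{15 m}{4}\right) = -8 + \frac{15 m}{4}$)
$B{\left(w \right)} = - 42 w + 6 w^{2}$ ($B{\left(w \right)} = 6 \left(\left(w^{2} - 8 w\right) + w\right) = 6 \left(w^{2} - 7 w\right) = - 42 w + 6 w^{2}$)
$s{\left(-7 \right)} B{\left(10 \right)} + I{\left(-5 \right)} = \left(-8 + \frac{15}{4} \left(-7\right)\right) 6 \cdot 10 \left(-7 + 10\right) - -25 = \left(-8 - \frac{105}{4}\right) 6 \cdot 10 \cdot 3 + 25 = \left(- \frac{137}{4}\right) 180 + 25 = -6165 + 25 = -6140$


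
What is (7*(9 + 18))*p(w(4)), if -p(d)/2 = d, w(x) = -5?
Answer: 1890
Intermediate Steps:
p(d) = -2*d
(7*(9 + 18))*p(w(4)) = (7*(9 + 18))*(-2*(-5)) = (7*27)*10 = 189*10 = 1890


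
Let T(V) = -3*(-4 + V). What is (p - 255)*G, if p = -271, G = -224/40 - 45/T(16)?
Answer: 22881/10 ≈ 2288.1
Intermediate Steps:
T(V) = 12 - 3*V
G = -87/20 (G = -224/40 - 45/(12 - 3*16) = -224*1/40 - 45/(12 - 48) = -28/5 - 45/(-36) = -28/5 - 45*(-1/36) = -28/5 + 5/4 = -87/20 ≈ -4.3500)
(p - 255)*G = (-271 - 255)*(-87/20) = -526*(-87/20) = 22881/10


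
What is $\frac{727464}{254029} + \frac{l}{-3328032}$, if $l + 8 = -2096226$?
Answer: $\frac{1476763848817}{422708320464} \approx 3.4936$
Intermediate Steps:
$l = -2096234$ ($l = -8 - 2096226 = -2096234$)
$\frac{727464}{254029} + \frac{l}{-3328032} = \frac{727464}{254029} - \frac{2096234}{-3328032} = 727464 \cdot \frac{1}{254029} - - \frac{1048117}{1664016} = \frac{727464}{254029} + \frac{1048117}{1664016} = \frac{1476763848817}{422708320464}$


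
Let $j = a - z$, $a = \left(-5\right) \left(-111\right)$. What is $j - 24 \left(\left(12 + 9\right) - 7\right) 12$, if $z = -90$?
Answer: $-3387$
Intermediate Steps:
$a = 555$
$j = 645$ ($j = 555 - -90 = 555 + 90 = 645$)
$j - 24 \left(\left(12 + 9\right) - 7\right) 12 = 645 - 24 \left(\left(12 + 9\right) - 7\right) 12 = 645 - 24 \left(21 - 7\right) 12 = 645 - 24 \cdot 14 \cdot 12 = 645 - 336 \cdot 12 = 645 - 4032 = -3387$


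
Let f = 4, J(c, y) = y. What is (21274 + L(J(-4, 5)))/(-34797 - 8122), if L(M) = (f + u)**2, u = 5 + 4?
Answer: -21443/42919 ≈ -0.49962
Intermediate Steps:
u = 9
L(M) = 169 (L(M) = (4 + 9)**2 = 13**2 = 169)
(21274 + L(J(-4, 5)))/(-34797 - 8122) = (21274 + 169)/(-34797 - 8122) = 21443/(-42919) = 21443*(-1/42919) = -21443/42919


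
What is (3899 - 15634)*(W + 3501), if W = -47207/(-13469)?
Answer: -553917535360/13469 ≈ -4.1125e+7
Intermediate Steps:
W = 47207/13469 (W = -47207*(-1/13469) = 47207/13469 ≈ 3.5049)
(3899 - 15634)*(W + 3501) = (3899 - 15634)*(47207/13469 + 3501) = -11735*47202176/13469 = -553917535360/13469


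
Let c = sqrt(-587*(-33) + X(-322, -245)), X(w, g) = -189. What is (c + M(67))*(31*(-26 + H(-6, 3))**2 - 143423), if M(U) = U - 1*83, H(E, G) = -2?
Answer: 1905904 - 119119*sqrt(19182) ≈ -1.4592e+7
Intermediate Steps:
M(U) = -83 + U (M(U) = U - 83 = -83 + U)
c = sqrt(19182) (c = sqrt(-587*(-33) - 189) = sqrt(19371 - 189) = sqrt(19182) ≈ 138.50)
(c + M(67))*(31*(-26 + H(-6, 3))**2 - 143423) = (sqrt(19182) + (-83 + 67))*(31*(-26 - 2)**2 - 143423) = (sqrt(19182) - 16)*(31*(-28)**2 - 143423) = (-16 + sqrt(19182))*(31*784 - 143423) = (-16 + sqrt(19182))*(24304 - 143423) = (-16 + sqrt(19182))*(-119119) = 1905904 - 119119*sqrt(19182)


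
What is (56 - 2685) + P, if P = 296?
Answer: -2333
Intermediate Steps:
(56 - 2685) + P = (56 - 2685) + 296 = -2629 + 296 = -2333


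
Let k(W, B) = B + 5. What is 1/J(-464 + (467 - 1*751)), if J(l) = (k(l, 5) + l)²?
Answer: 1/544644 ≈ 1.8361e-6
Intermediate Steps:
k(W, B) = 5 + B
J(l) = (10 + l)² (J(l) = ((5 + 5) + l)² = (10 + l)²)
1/J(-464 + (467 - 1*751)) = 1/((10 + (-464 + (467 - 1*751)))²) = 1/((10 + (-464 + (467 - 751)))²) = 1/((10 + (-464 - 284))²) = 1/((10 - 748)²) = 1/((-738)²) = 1/544644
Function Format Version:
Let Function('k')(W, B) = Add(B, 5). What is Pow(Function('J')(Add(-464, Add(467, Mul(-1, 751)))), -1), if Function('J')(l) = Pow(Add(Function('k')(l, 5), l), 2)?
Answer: Rational(1, 544644) ≈ 1.8361e-6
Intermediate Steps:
Function('k')(W, B) = Add(5, B)
Function('J')(l) = Pow(Add(10, l), 2) (Function('J')(l) = Pow(Add(Add(5, 5), l), 2) = Pow(Add(10, l), 2))
Pow(Function('J')(Add(-464, Add(467, Mul(-1, 751)))), -1) = Pow(Pow(Add(10, Add(-464, Add(467, Mul(-1, 751)))), 2), -1) = Pow(Pow(Add(10, Add(-464, Add(467, -751))), 2), -1) = Pow(Pow(Add(10, Add(-464, -284)), 2), -1) = Pow(Pow(Add(10, -748), 2), -1) = Pow(Pow(-738, 2), -1) = Pow(544644, -1) = Rational(1, 544644)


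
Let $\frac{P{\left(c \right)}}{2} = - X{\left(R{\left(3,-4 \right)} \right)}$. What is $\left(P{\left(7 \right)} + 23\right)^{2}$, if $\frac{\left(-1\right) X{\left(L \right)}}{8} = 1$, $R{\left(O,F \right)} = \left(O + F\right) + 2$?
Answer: $1521$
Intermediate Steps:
$R{\left(O,F \right)} = 2 + F + O$ ($R{\left(O,F \right)} = \left(F + O\right) + 2 = 2 + F + O$)
$X{\left(L \right)} = -8$ ($X{\left(L \right)} = \left(-8\right) 1 = -8$)
$P{\left(c \right)} = 16$ ($P{\left(c \right)} = 2 \left(\left(-1\right) \left(-8\right)\right) = 2 \cdot 8 = 16$)
$\left(P{\left(7 \right)} + 23\right)^{2} = \left(16 + 23\right)^{2} = 39^{2} = 1521$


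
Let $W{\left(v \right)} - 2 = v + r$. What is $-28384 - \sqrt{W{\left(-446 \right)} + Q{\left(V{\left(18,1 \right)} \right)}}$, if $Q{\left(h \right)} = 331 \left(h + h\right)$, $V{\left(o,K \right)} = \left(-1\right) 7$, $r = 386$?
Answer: $-28384 - 2 i \sqrt{1173} \approx -28384.0 - 68.498 i$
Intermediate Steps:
$W{\left(v \right)} = 388 + v$ ($W{\left(v \right)} = 2 + \left(v + 386\right) = 2 + \left(386 + v\right) = 388 + v$)
$V{\left(o,K \right)} = -7$
$Q{\left(h \right)} = 662 h$ ($Q{\left(h \right)} = 331 \cdot 2 h = 662 h$)
$-28384 - \sqrt{W{\left(-446 \right)} + Q{\left(V{\left(18,1 \right)} \right)}} = -28384 - \sqrt{\left(388 - 446\right) + 662 \left(-7\right)} = -28384 - \sqrt{-58 - 4634} = -28384 - \sqrt{-4692} = -28384 - 2 i \sqrt{1173}$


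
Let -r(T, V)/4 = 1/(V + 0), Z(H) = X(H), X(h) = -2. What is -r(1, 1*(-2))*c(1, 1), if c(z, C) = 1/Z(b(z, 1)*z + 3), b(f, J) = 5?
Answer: 1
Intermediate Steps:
Z(H) = -2
c(z, C) = -½ (c(z, C) = 1/(-2) = -½)
r(T, V) = -4/V (r(T, V) = -4/(V + 0) = -4/V)
-r(1, 1*(-2))*c(1, 1) = -(-4/(1*(-2)))*(-1)/2 = -(-4/(-2))*(-1)/2 = -(-4*(-½))*(-1)/2 = -2*(-1)/2 = -1*(-1) = 1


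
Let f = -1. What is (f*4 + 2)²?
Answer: 4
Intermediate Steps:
(f*4 + 2)² = (-1*4 + 2)² = (-4 + 2)² = (-2)² = 4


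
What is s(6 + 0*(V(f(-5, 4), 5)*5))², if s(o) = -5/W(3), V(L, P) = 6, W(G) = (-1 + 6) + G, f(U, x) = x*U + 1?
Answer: 25/64 ≈ 0.39063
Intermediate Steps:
f(U, x) = 1 + U*x (f(U, x) = U*x + 1 = 1 + U*x)
W(G) = 5 + G
s(o) = -5/8 (s(o) = -5/(5 + 3) = -5/8)
s(6 + 0*(V(f(-5, 4), 5)*5))² = (-5/8)² = 25/64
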